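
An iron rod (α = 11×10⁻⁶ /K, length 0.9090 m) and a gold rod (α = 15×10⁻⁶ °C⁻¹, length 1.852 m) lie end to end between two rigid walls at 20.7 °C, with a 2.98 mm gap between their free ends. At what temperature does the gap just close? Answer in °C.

T = 99.6 °C

α₁L₁ = 9.999×10⁻⁶ m/K, α₂L₂ = 2.778×10⁻⁵ m/K → total 3.7779×10⁻⁵ m/K
ΔT = g/(α₁L₁+α₂L₂) = 2.98×10⁻³ / 3.7779×10⁻⁵ = 78.880 K
T = 20.7 + 78.880 = 99.580 °C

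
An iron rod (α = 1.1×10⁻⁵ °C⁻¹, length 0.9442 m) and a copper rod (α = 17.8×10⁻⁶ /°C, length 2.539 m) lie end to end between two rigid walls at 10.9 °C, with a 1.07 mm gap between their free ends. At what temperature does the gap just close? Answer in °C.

Gap closes when ΔL₁ + ΔL₂ = 1.07 mm = 1.07×10⁻³ m
(α₁L₁ + α₂L₂)ΔT = g
α₁L₁ + α₂L₂ = 1.1×10⁻⁵×0.9442 + 17.8×10⁻⁶×2.539 = 5.55804×10⁻⁵ m/K
ΔT = 1.07×10⁻³ / 5.55804×10⁻⁵ = 19.251 K
T = 10.9 + 19.251 = 30.151 °C

T = 30.2 °C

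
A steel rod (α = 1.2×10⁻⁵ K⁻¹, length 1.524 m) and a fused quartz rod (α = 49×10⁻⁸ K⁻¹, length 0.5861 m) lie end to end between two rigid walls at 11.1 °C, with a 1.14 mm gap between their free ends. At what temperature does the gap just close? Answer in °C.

Gap closes when ΔL₁ + ΔL₂ = 1.14 mm = 1.14×10⁻³ m
(α₁L₁ + α₂L₂)ΔT = g
α₁L₁ + α₂L₂ = 1.2×10⁻⁵×1.524 + 49×10⁻⁸×0.5861 = 1.8575189×10⁻⁵ m/K
ΔT = 1.14×10⁻³ / 1.8575189×10⁻⁵ = 61.372 K
T = 11.1 + 61.372 = 72.472 °C

T = 72.5 °C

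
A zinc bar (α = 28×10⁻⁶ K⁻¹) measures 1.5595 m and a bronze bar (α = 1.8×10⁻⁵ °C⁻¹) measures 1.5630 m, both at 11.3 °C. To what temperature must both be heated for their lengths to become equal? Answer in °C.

Equal length when α₁L₁ΔT − α₂L₂ΔT = L₂ − L₁ = 3.50×10⁻³ m
α₁L₁ = 4.3666×10⁻⁵, α₂L₂ = 2.8134×10⁻⁵ → Δ(αL) = 1.5532×10⁻⁵ m/K
ΔT = 3.50×10⁻³ / 1.5532×10⁻⁵ = 225.341 K, so T = 11.3 + 225.341 = 236.641 °C

T = 236.6 °C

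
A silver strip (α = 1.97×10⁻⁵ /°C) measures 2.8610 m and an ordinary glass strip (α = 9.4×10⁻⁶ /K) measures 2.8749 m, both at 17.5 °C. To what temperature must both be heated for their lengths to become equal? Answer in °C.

Equal length when α₁L₁ΔT − α₂L₂ΔT = L₂ − L₁ = 1.39×10⁻² m
α₁L₁ = 5.63617×10⁻⁵, α₂L₂ = 2.702406×10⁻⁵ → Δ(αL) = 2.933764×10⁻⁵ m/K
ΔT = 1.39×10⁻² / 2.933764×10⁻⁵ = 473.794 K, so T = 17.5 + 473.794 = 491.294 °C

T = 491.3 °C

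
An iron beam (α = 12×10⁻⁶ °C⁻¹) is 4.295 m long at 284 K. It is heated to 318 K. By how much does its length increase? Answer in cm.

|ΔT| = |318 − 284| = 34 K
ΔL = αL₀ΔT = (12×10⁻⁶)(4.295)(34) = 1.75×10⁻³ m

ΔL = 0.175 cm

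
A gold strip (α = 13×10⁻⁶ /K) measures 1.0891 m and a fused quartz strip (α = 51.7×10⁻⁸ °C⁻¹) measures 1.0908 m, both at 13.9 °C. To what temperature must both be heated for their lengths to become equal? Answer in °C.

Equal length when α₁L₁ΔT − α₂L₂ΔT = L₂ − L₁ = 1.70×10⁻³ m
α₁L₁ = 1.41583×10⁻⁵, α₂L₂ = 5.639436×10⁻⁷ → Δ(αL) = 1.35943564×10⁻⁵ m/K
ΔT = 1.70×10⁻³ / 1.35943564×10⁻⁵ = 125.052 K, so T = 13.9 + 125.052 = 138.952 °C

T = 139.0 °C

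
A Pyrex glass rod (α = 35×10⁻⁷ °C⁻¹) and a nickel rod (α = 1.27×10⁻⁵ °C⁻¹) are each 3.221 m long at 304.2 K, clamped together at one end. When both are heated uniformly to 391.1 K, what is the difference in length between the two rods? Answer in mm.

ΔT = 86.9 K
Pyrex glass: ΔL = 35×10⁻⁷ × 3.221 m × 86.9 = 9.7967×10⁻⁴ m = 0.97967 mm
nickel: ΔL = 1.27×10⁻⁵ × 3.221 m × 86.9 = 3.5548×10⁻³ m = 3.5548 mm
difference = 3.5548 − 0.97967 = 2.57513 mm

2.58 mm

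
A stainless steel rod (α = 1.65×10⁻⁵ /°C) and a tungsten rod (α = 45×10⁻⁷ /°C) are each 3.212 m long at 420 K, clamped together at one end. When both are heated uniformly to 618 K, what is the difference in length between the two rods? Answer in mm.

ΔT = 198 K
stainless steel: ΔL = 1.65×10⁻⁵ × 3.212 m × 198 = 1.0494×10⁻² m = 10.494 mm
tungsten: ΔL = 45×10⁻⁷ × 3.212 m × 198 = 2.8619×10⁻³ m = 2.8619 mm
difference = 10.494 − 2.8619 = 7.6321 mm

7.63 mm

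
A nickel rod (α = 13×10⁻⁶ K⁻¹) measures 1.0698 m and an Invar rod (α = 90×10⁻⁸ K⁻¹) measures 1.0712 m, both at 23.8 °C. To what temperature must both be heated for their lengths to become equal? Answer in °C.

L₁(1 + α₁ΔT) = L₂(1 + α₂ΔT) ⇒ ΔT = (L₂ − L₁)/(α₁L₁ − α₂L₂)
L₂ − L₁ = 1.0712 − 1.0698 = 1.40×10⁻³ m
α₁L₁ − α₂L₂ = 13×10⁻⁶×1.0698 − 90×10⁻⁸×1.0712 = 1.294332×10⁻⁵ m/K
ΔT = 1.40×10⁻³ / 1.294332×10⁻⁵ = 108.164 K
T = 23.8 + 108.164 = 131.964 °C

T = 132.0 °C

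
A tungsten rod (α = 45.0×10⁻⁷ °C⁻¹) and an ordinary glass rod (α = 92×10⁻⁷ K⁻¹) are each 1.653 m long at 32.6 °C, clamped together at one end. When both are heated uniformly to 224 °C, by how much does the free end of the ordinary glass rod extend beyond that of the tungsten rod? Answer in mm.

1.49 mm

ΔT = 191.4 K
tungsten: ΔL = 45.0×10⁻⁷ × 1.653 m × 191.4 = 1.4237×10⁻³ m = 1.4237 mm
ordinary glass: ΔL = 92×10⁻⁷ × 1.653 m × 191.4 = 2.9107×10⁻³ m = 2.9107 mm
difference = 2.9107 − 1.4237 = 1.4870 mm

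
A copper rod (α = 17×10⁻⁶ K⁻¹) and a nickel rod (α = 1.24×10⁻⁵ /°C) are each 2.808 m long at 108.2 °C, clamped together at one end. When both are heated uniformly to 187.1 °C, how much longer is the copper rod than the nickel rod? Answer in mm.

ΔT = 78.9 K
copper: ΔL = 17×10⁻⁶ × 2.808 m × 78.9 = 3.7664×10⁻³ m = 3.7664 mm
nickel: ΔL = 1.24×10⁻⁵ × 2.808 m × 78.9 = 2.7472×10⁻³ m = 2.7472 mm
difference = 3.7664 − 2.7472 = 1.0192 mm

1.02 mm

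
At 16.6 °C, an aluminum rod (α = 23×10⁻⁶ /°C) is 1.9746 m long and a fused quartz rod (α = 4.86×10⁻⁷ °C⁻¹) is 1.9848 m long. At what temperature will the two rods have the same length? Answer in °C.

Equal length when α₁L₁ΔT − α₂L₂ΔT = L₂ − L₁ = 1.02×10⁻² m
α₁L₁ = 4.54158×10⁻⁵, α₂L₂ = 9.646128×10⁻⁷ → Δ(αL) = 4.44511872×10⁻⁵ m/K
ΔT = 1.02×10⁻² / 4.44511872×10⁻⁵ = 229.465 K, so T = 16.6 + 229.465 = 246.065 °C

T = 246.1 °C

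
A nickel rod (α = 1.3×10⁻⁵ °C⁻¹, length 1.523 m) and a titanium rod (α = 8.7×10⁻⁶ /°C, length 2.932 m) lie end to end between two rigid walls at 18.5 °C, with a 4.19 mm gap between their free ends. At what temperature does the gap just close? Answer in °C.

α₁L₁ = 1.9799×10⁻⁵ m/K, α₂L₂ = 2.55084×10⁻⁵ m/K → total 4.53074×10⁻⁵ m/K
ΔT = g/(α₁L₁+α₂L₂) = 4.19×10⁻³ / 4.53074×10⁻⁵ = 92.48 K
T = 18.5 + 92.48 = 110.98 °C

T = 111 °C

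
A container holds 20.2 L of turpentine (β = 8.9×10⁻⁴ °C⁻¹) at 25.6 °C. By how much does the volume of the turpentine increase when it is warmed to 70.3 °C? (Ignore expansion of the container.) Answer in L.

|ΔT| = |70.3 − 25.6| = 44.7 K
ΔV = βV₀ΔT = (8.9×10⁻⁴)(20.2)(44.7) = 0.804 L

ΔV = 0.804 L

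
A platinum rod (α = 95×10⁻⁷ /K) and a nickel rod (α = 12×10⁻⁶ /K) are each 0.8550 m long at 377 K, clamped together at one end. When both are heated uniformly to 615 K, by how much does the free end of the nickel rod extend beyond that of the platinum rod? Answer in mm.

ΔT = 238 K
platinum: ΔL = 95×10⁻⁷ × 0.8550 m × 238 = 1.9332×10⁻³ m = 1.9332 mm
nickel: ΔL = 12×10⁻⁶ × 0.8550 m × 238 = 2.4419×10⁻³ m = 2.4419 mm
difference = 2.4419 − 1.9332 = 0.5087 mm

0.509 mm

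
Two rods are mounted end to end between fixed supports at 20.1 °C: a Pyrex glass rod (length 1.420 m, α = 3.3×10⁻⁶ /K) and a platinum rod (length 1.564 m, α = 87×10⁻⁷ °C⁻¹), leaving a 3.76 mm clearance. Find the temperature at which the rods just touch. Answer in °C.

T = 226 °C

α₁L₁ = 4.686×10⁻⁶ m/K, α₂L₂ = 1.36068×10⁻⁵ m/K → total 1.82928×10⁻⁵ m/K
ΔT = g/(α₁L₁+α₂L₂) = 3.76×10⁻³ / 1.82928×10⁻⁵ = 205.55 K
T = 20.1 + 205.55 = 225.65 °C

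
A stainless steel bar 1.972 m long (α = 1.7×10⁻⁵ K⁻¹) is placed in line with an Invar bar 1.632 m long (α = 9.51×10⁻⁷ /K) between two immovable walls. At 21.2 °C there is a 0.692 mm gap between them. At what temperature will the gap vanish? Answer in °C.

T = 40.9 °C

α₁L₁ = 3.3524×10⁻⁵ m/K, α₂L₂ = 1.552032×10⁻⁶ m/K → total 3.5076032×10⁻⁵ m/K
ΔT = g/(α₁L₁+α₂L₂) = 6.92×10⁻⁴ / 3.5076032×10⁻⁵ = 19.729 K
T = 21.2 + 19.729 = 40.929 °C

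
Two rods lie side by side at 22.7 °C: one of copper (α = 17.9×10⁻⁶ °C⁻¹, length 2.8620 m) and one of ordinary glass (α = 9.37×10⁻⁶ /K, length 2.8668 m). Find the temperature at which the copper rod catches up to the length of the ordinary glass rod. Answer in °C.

Equal length when α₁L₁ΔT − α₂L₂ΔT = L₂ − L₁ = 4.80×10⁻³ m
α₁L₁ = 5.12298×10⁻⁵, α₂L₂ = 2.6861916×10⁻⁵ → Δ(αL) = 2.4367884×10⁻⁵ m/K
ΔT = 4.80×10⁻³ / 2.4367884×10⁻⁵ = 196.981 K, so T = 22.7 + 196.981 = 219.681 °C

T = 219.7 °C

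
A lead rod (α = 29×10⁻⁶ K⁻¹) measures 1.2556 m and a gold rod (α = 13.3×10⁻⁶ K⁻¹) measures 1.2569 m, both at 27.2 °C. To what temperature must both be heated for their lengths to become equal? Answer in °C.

T = 93.20 °C

Equal length when α₁L₁ΔT − α₂L₂ΔT = L₂ − L₁ = 1.30×10⁻³ m
α₁L₁ = 3.64124×10⁻⁵, α₂L₂ = 1.671677×10⁻⁵ → Δ(αL) = 1.969563×10⁻⁵ m/K
ΔT = 1.30×10⁻³ / 1.969563×10⁻⁵ = 66.0045 K, so T = 27.2 + 66.0045 = 93.2045 °C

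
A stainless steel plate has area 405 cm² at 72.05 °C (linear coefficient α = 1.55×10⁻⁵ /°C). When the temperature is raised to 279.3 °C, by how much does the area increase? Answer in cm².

ΔA = 2.60 cm²

Area coefficient ≈ 2α; |ΔT| = 207.25 K
ΔA = 2αA₀ΔT = 2(1.55×10⁻⁵)(405)(207.25) = 2.60 cm²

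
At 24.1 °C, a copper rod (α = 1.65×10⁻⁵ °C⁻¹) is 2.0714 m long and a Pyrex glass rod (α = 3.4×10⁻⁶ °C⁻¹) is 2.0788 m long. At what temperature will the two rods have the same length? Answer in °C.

Equal length when α₁L₁ΔT − α₂L₂ΔT = L₂ − L₁ = 7.40×10⁻³ m
α₁L₁ = 3.41781×10⁻⁵, α₂L₂ = 7.06792×10⁻⁶ → Δ(αL) = 2.711018×10⁻⁵ m/K
ΔT = 7.40×10⁻³ / 2.711018×10⁻⁵ = 272.960 K, so T = 24.1 + 272.960 = 297.060 °C

T = 297.1 °C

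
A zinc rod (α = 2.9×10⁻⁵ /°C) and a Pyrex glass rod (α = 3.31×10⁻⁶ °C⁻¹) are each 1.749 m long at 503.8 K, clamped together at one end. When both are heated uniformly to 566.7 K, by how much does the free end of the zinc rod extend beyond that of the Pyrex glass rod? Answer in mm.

2.83 mm

ΔT = 62.9 K
zinc: ΔL = 2.9×10⁻⁵ × 1.749 m × 62.9 = 3.1904×10⁻³ m = 3.1904 mm
Pyrex glass: ΔL = 3.31×10⁻⁶ × 1.749 m × 62.9 = 3.6414×10⁻⁴ m = 0.36414 mm
difference = 3.1904 − 0.36414 = 2.82626 mm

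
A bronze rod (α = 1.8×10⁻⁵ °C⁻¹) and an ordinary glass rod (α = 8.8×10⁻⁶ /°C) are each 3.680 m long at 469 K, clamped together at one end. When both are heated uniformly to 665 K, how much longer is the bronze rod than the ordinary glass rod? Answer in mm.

ΔT = 196 K
bronze: ΔL = 1.8×10⁻⁵ × 3.680 m × 196 = 1.2983×10⁻² m = 12.983 mm
ordinary glass: ΔL = 8.8×10⁻⁶ × 3.680 m × 196 = 6.3473×10⁻³ m = 6.3473 mm
difference = 12.983 − 6.3473 = 6.6357 mm

6.64 mm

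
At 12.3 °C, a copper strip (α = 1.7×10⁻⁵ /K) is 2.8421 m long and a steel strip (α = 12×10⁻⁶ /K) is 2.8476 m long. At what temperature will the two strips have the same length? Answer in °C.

T = 401.1 °C

Equal length when α₁L₁ΔT − α₂L₂ΔT = L₂ − L₁ = 5.50×10⁻³ m
α₁L₁ = 4.83157×10⁻⁵, α₂L₂ = 3.41712×10⁻⁵ → Δ(αL) = 1.41445×10⁻⁵ m/K
ΔT = 5.50×10⁻³ / 1.41445×10⁻⁵ = 388.844 K, so T = 12.3 + 388.844 = 401.144 °C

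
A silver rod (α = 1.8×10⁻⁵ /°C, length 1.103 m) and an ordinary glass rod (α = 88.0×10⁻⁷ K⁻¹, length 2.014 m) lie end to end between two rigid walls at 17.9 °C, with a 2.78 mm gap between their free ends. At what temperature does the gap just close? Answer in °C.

T = 91.9 °C

Gap closes when ΔL₁ + ΔL₂ = 2.78 mm = 2.78×10⁻³ m
(α₁L₁ + α₂L₂)ΔT = g
α₁L₁ + α₂L₂ = 1.8×10⁻⁵×1.103 + 88.0×10⁻⁷×2.014 = 3.75772×10⁻⁵ m/K
ΔT = 2.78×10⁻³ / 3.75772×10⁻⁵ = 73.981 K
T = 17.9 + 73.981 = 91.881 °C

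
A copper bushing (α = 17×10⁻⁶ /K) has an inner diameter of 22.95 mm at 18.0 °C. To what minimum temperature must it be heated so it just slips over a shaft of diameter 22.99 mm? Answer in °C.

T = 121 °C

Required Δd = 22.99 − 22.95 = 0.04 mm
Δd = αd₀ΔT ⇒ ΔT = Δd/(αd₀) = 0.04 / (17×10⁻⁶ × 22.95) = 102.52 K
T_min = 18.0 + 102.52 = 120.52 °C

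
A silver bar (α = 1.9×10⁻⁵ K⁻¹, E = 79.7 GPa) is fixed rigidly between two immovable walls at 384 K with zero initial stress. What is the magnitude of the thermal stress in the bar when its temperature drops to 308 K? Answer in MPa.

Fully constrained: the free strain ε = αΔT is blocked, so σ = Eε = EαΔT.
|ΔT| = 76 K
σ = 79.7×10⁹ × 1.9×10⁻⁵ × 76 = 1.15×10⁸ Pa

σ = 115 MPa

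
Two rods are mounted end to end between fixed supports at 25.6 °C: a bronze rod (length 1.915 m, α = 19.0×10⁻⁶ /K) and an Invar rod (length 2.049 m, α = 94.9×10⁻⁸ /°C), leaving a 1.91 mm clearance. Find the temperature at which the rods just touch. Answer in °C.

T = 75.4 °C

α₁L₁ = 3.6385×10⁻⁵ m/K, α₂L₂ = 1.944501×10⁻⁶ m/K → total 3.8329501×10⁻⁵ m/K
ΔT = g/(α₁L₁+α₂L₂) = 1.91×10⁻³ / 3.8329501×10⁻⁵ = 49.831 K
T = 25.6 + 49.831 = 75.431 °C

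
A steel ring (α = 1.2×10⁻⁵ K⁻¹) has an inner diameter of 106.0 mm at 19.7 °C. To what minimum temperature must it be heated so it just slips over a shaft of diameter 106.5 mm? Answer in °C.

T = 413 °C

Required Δd = 106.5 − 106.0 = 0.5 mm
Δd = αd₀ΔT ⇒ ΔT = Δd/(αd₀) = 0.5 / (1.2×10⁻⁵ × 106.0) = 393.08 K
T_min = 19.7 + 393.08 = 412.78 °C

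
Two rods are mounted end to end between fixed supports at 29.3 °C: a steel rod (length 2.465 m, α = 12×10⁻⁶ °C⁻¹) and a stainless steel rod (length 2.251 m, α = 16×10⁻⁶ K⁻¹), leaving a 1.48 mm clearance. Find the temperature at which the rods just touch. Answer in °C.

T = 51.9 °C

Gap closes when ΔL₁ + ΔL₂ = 1.48 mm = 1.48×10⁻³ m
(α₁L₁ + α₂L₂)ΔT = g
α₁L₁ + α₂L₂ = 12×10⁻⁶×2.465 + 16×10⁻⁶×2.251 = 6.5596×10⁻⁵ m/K
ΔT = 1.48×10⁻³ / 6.5596×10⁻⁵ = 22.562 K
T = 29.3 + 22.562 = 51.862 °C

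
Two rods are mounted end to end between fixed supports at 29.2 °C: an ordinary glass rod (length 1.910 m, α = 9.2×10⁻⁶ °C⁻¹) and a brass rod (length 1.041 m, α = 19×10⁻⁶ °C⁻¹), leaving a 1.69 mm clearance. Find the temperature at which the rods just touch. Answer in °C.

T = 74.4 °C

Gap closes when ΔL₁ + ΔL₂ = 1.69 mm = 1.69×10⁻³ m
(α₁L₁ + α₂L₂)ΔT = g
α₁L₁ + α₂L₂ = 9.2×10⁻⁶×1.910 + 19×10⁻⁶×1.041 = 3.7351×10⁻⁵ m/K
ΔT = 1.69×10⁻³ / 3.7351×10⁻⁵ = 45.246 K
T = 29.2 + 45.246 = 74.446 °C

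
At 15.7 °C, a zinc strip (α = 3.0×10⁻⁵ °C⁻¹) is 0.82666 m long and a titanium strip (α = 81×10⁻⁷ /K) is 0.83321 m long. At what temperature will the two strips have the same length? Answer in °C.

L₁(1 + α₁ΔT) = L₂(1 + α₂ΔT) ⇒ ΔT = (L₂ − L₁)/(α₁L₁ − α₂L₂)
L₂ − L₁ = 0.83321 − 0.82666 = 6.55×10⁻³ m
α₁L₁ − α₂L₂ = 3.0×10⁻⁵×0.82666 − 81×10⁻⁷×0.83321 = 1.8050799×10⁻⁵ m/K
ΔT = 6.55×10⁻³ / 1.8050799×10⁻⁵ = 362.865 K
T = 15.7 + 362.865 = 378.565 °C

T = 378.6 °C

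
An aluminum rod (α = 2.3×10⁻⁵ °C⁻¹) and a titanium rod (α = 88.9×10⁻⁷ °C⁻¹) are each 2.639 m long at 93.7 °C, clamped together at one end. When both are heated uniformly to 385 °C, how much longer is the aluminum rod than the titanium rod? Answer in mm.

ΔT = 291.3 K
aluminum: ΔL = 2.3×10⁻⁵ × 2.639 m × 291.3 = 1.7681×10⁻² m = 17.681 mm
titanium: ΔL = 88.9×10⁻⁷ × 2.639 m × 291.3 = 6.8341×10⁻³ m = 6.8341 mm
difference = 17.681 − 6.8341 = 10.8469 mm

10.8 mm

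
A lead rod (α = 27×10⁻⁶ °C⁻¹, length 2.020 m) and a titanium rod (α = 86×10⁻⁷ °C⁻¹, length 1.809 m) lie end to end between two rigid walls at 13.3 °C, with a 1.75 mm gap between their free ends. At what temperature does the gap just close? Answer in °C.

Gap closes when ΔL₁ + ΔL₂ = 1.75 mm = 1.75×10⁻³ m
(α₁L₁ + α₂L₂)ΔT = g
α₁L₁ + α₂L₂ = 27×10⁻⁶×2.020 + 86×10⁻⁷×1.809 = 7.00974×10⁻⁵ m/K
ΔT = 1.75×10⁻³ / 7.00974×10⁻⁵ = 24.965 K
T = 13.3 + 24.965 = 38.265 °C

T = 38.3 °C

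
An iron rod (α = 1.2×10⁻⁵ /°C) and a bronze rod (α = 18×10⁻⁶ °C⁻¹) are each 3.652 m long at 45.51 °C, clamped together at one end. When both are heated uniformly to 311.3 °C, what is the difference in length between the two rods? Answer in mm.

5.82 mm

ΔT = 265.79 K
iron: ΔL = 1.2×10⁻⁵ × 3.652 m × 265.79 = 1.1648×10⁻² m = 11.648 mm
bronze: ΔL = 18×10⁻⁶ × 3.652 m × 265.79 = 1.7472×10⁻² m = 17.472 mm
difference = 17.472 − 11.648 = 5.824 mm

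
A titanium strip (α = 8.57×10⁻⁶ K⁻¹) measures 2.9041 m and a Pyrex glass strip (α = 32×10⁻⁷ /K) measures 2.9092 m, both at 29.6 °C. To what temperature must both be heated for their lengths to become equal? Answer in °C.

T = 357.0 °C

Equal length when α₁L₁ΔT − α₂L₂ΔT = L₂ − L₁ = 5.10×10⁻³ m
α₁L₁ = 2.4888137×10⁻⁵, α₂L₂ = 9.30944×10⁻⁶ → Δ(αL) = 1.5578697×10⁻⁵ m/K
ΔT = 5.10×10⁻³ / 1.5578697×10⁻⁵ = 327.370 K, so T = 29.6 + 327.370 = 356.970 °C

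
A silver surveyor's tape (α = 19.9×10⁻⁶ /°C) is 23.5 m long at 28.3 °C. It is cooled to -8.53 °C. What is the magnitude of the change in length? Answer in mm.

|ΔT| = |-8.53 − 28.3| = 36.83 K
ΔL = αL₀ΔT = (19.9×10⁻⁶)(23.5)(36.83) = 1.72×10⁻² m

ΔL = 17.2 mm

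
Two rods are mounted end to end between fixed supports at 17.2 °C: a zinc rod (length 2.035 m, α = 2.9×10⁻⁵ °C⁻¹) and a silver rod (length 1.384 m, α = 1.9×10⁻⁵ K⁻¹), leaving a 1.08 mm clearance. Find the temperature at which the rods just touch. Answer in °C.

Gap closes when ΔL₁ + ΔL₂ = 1.08 mm = 1.08×10⁻³ m
(α₁L₁ + α₂L₂)ΔT = g
α₁L₁ + α₂L₂ = 2.9×10⁻⁵×2.035 + 1.9×10⁻⁵×1.384 = 8.5311×10⁻⁵ m/K
ΔT = 1.08×10⁻³ / 8.5311×10⁻⁵ = 12.660 K
T = 17.2 + 12.660 = 29.860 °C

T = 29.9 °C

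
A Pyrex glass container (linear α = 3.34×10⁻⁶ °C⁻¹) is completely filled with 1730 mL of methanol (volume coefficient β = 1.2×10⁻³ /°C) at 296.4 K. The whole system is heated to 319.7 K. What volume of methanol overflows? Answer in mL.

48.0 mL

The container also expands: β_container ≈ 3α = 1.002×10⁻⁵ /K
Net overflow = V₀(β_liq − 3α_cont)ΔT
β − 3α = 1.20×10⁻³ − 1.002×10⁻⁵ = 1.18998×10⁻³ /K; ΔT = 23.3 K
ΔV = 1730 × 1.18998×10⁻³ × 23.3 = 48.0 mL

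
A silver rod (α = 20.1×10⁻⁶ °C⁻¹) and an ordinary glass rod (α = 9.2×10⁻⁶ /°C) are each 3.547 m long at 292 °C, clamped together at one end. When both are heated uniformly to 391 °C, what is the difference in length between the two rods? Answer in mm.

3.83 mm

ΔT = 99 K
silver: ΔL = 20.1×10⁻⁶ × 3.547 m × 99 = 7.0582×10⁻³ m = 7.0582 mm
ordinary glass: ΔL = 9.2×10⁻⁶ × 3.547 m × 99 = 3.2306×10⁻³ m = 3.2306 mm
difference = 7.0582 − 3.2306 = 3.8276 mm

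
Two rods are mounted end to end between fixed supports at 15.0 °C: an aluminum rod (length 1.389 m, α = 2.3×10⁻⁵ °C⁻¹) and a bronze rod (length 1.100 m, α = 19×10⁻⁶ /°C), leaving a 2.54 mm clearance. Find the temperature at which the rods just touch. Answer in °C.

T = 63.1 °C

Gap closes when ΔL₁ + ΔL₂ = 2.54 mm = 2.54×10⁻³ m
(α₁L₁ + α₂L₂)ΔT = g
α₁L₁ + α₂L₂ = 2.3×10⁻⁵×1.389 + 19×10⁻⁶×1.100 = 5.2847×10⁻⁵ m/K
ΔT = 2.54×10⁻³ / 5.2847×10⁻⁵ = 48.063 K
T = 15.0 + 48.063 = 63.063 °C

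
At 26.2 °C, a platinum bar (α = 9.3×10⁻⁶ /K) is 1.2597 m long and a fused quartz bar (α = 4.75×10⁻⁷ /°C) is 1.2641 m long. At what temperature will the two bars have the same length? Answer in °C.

L₁(1 + α₁ΔT) = L₂(1 + α₂ΔT) ⇒ ΔT = (L₂ − L₁)/(α₁L₁ − α₂L₂)
L₂ − L₁ = 1.2641 − 1.2597 = 4.40×10⁻³ m
α₁L₁ − α₂L₂ = 9.3×10⁻⁶×1.2597 − 4.75×10⁻⁷×1.2641 = 1.11147625×10⁻⁵ m/K
ΔT = 4.40×10⁻³ / 1.11147625×10⁻⁵ = 395.870 K
T = 26.2 + 395.870 = 422.070 °C

T = 422.1 °C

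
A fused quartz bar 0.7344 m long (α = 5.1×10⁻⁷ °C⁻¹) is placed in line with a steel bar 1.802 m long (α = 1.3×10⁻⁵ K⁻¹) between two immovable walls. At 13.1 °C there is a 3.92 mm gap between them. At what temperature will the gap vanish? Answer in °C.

α₁L₁ = 3.74544×10⁻⁷ m/K, α₂L₂ = 2.3426×10⁻⁵ m/K → total 2.3800544×10⁻⁵ m/K
ΔT = g/(α₁L₁+α₂L₂) = 3.92×10⁻³ / 2.3800544×10⁻⁵ = 164.70 K
T = 13.1 + 164.70 = 177.80 °C

T = 178 °C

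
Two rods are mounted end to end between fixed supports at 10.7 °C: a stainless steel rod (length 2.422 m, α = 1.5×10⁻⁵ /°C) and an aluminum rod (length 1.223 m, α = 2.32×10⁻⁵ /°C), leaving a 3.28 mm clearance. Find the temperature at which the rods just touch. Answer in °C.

Gap closes when ΔL₁ + ΔL₂ = 3.28 mm = 3.28×10⁻³ m
(α₁L₁ + α₂L₂)ΔT = g
α₁L₁ + α₂L₂ = 1.5×10⁻⁵×2.422 + 2.32×10⁻⁵×1.223 = 6.47036×10⁻⁵ m/K
ΔT = 3.28×10⁻³ / 6.47036×10⁻⁵ = 50.693 K
T = 10.7 + 50.693 = 61.393 °C

T = 61.4 °C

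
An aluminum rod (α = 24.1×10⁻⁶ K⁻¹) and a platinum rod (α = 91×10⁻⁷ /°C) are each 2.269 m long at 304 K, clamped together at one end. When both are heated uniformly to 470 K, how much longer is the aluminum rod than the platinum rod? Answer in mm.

ΔT = 166 K
aluminum: ΔL = 24.1×10⁻⁶ × 2.269 m × 166 = 9.0774×10⁻³ m = 9.0774 mm
platinum: ΔL = 91×10⁻⁷ × 2.269 m × 166 = 3.4276×10⁻³ m = 3.4276 mm
difference = 9.0774 − 3.4276 = 5.6498 mm

5.65 mm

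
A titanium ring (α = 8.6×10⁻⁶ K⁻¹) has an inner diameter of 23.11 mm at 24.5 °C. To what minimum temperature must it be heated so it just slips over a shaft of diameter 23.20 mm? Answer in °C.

Required Δd = 23.20 − 23.11 = 0.09 mm
Δd = αd₀ΔT ⇒ ΔT = Δd/(αd₀) = 0.09 / (8.6×10⁻⁶ × 23.11) = 452.84 K
T_min = 24.5 + 452.84 = 477.34 °C

T = 477 °C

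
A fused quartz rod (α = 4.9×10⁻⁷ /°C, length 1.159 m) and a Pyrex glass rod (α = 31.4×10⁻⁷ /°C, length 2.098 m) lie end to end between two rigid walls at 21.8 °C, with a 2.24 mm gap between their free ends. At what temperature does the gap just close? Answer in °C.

T = 335 °C

α₁L₁ = 5.6791×10⁻⁷ m/K, α₂L₂ = 6.58772×10⁻⁶ m/K → total 7.15563×10⁻⁶ m/K
ΔT = g/(α₁L₁+α₂L₂) = 2.24×10⁻³ / 7.15563×10⁻⁶ = 313.04 K
T = 21.8 + 313.04 = 334.84 °C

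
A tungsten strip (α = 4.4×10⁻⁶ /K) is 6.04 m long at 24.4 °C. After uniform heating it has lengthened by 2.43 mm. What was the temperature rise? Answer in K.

ΔT = 91.4 K

ΔL = αL₀ΔT ⇒ ΔT = ΔL / (αL₀)
ΔT = 2.43×10⁻³ m / (4.4×10⁻⁶ × 6.04 m) = 91.436 K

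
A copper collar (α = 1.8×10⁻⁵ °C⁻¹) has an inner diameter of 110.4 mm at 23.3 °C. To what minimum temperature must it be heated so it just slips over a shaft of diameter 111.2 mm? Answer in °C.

T = 426 °C

Required Δd = 111.2 − 110.4 = 0.8 mm
Δd = αd₀ΔT ⇒ ΔT = Δd/(αd₀) = 0.8 / (1.8×10⁻⁵ × 110.4) = 402.58 K
T_min = 23.3 + 402.58 = 425.88 °C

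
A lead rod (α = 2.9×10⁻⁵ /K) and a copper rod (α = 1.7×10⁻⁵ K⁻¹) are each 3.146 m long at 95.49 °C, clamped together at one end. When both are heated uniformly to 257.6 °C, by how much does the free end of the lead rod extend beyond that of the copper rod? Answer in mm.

ΔT = 162.11 K
lead: ΔL = 2.9×10⁻⁵ × 3.146 m × 162.11 = 1.4790×10⁻² m = 14.790 mm
copper: ΔL = 1.7×10⁻⁵ × 3.146 m × 162.11 = 8.6700×10⁻³ m = 8.6700 mm
difference = 14.790 − 8.6700 = 6.12 mm

6.12 mm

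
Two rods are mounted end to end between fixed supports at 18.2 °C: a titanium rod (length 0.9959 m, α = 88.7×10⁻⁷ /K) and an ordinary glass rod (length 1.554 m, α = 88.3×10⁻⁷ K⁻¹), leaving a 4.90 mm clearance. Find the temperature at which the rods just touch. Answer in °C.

Gap closes when ΔL₁ + ΔL₂ = 4.90 mm = 4.90×10⁻³ m
(α₁L₁ + α₂L₂)ΔT = g
α₁L₁ + α₂L₂ = 88.7×10⁻⁷×0.9959 + 88.3×10⁻⁷×1.554 = 2.2555453×10⁻⁵ m/K
ΔT = 4.90×10⁻³ / 2.2555453×10⁻⁵ = 217.24 K
T = 18.2 + 217.24 = 235.44 °C

T = 235 °C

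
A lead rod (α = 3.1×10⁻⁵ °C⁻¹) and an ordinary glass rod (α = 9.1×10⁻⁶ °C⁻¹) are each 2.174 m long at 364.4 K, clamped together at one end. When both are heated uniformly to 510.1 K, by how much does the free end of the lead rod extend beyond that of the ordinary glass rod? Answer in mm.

6.94 mm

ΔT = 145.7 K
lead: ΔL = 3.1×10⁻⁵ × 2.174 m × 145.7 = 9.8193×10⁻³ m = 9.8193 mm
ordinary glass: ΔL = 9.1×10⁻⁶ × 2.174 m × 145.7 = 2.8824×10⁻³ m = 2.8824 mm
difference = 9.8193 − 2.8824 = 6.9369 mm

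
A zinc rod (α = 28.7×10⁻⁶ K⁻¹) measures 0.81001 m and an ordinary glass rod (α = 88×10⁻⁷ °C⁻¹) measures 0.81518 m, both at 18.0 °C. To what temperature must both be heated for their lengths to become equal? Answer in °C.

T = 339.6 °C

Equal length when α₁L₁ΔT − α₂L₂ΔT = L₂ − L₁ = 5.17×10⁻³ m
α₁L₁ = 2.3247287×10⁻⁵, α₂L₂ = 7.173584×10⁻⁶ → Δ(αL) = 1.6073703×10⁻⁵ m/K
ΔT = 5.17×10⁻³ / 1.6073703×10⁻⁵ = 321.643 K, so T = 18.0 + 321.643 = 339.643 °C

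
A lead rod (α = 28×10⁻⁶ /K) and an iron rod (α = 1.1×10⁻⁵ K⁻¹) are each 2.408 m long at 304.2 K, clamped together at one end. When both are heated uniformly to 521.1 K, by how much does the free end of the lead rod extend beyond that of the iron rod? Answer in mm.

ΔT = 216.9 K
lead: ΔL = 28×10⁻⁶ × 2.408 m × 216.9 = 1.4624×10⁻² m = 14.624 mm
iron: ΔL = 1.1×10⁻⁵ × 2.408 m × 216.9 = 5.7452×10⁻³ m = 5.7452 mm
difference = 14.624 − 5.7452 = 8.8788 mm

8.88 mm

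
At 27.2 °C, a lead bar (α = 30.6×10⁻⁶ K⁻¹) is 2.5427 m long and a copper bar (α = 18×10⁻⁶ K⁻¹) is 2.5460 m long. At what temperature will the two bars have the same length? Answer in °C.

T = 130.4 °C

Equal length when α₁L₁ΔT − α₂L₂ΔT = L₂ − L₁ = 3.30×10⁻³ m
α₁L₁ = 7.780662×10⁻⁵, α₂L₂ = 4.5828×10⁻⁵ → Δ(αL) = 3.197862×10⁻⁵ m/K
ΔT = 3.30×10⁻³ / 3.197862×10⁻⁵ = 103.194 K, so T = 27.2 + 103.194 = 130.394 °C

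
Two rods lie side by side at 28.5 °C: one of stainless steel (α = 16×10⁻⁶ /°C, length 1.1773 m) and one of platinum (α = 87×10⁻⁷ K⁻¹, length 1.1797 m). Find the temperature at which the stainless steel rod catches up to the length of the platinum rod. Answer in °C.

Equal length when α₁L₁ΔT − α₂L₂ΔT = L₂ − L₁ = 2.40×10⁻³ m
α₁L₁ = 1.88368×10⁻⁵, α₂L₂ = 1.026339×10⁻⁵ → Δ(αL) = 8.57341×10⁻⁶ m/K
ΔT = 2.40×10⁻³ / 8.57341×10⁻⁶ = 279.935 K, so T = 28.5 + 279.935 = 308.435 °C

T = 308.4 °C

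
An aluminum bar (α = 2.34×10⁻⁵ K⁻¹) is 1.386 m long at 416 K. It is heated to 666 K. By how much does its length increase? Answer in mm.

ΔL = 8.11 mm

|ΔT| = |666 − 416| = 250 K
ΔL = αL₀ΔT = (2.34×10⁻⁵)(1.386)(250) = 8.11×10⁻³ m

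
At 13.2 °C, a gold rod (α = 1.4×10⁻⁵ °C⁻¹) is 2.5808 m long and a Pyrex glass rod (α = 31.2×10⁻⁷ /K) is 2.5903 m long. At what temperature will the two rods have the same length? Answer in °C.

L₁(1 + α₁ΔT) = L₂(1 + α₂ΔT) ⇒ ΔT = (L₂ − L₁)/(α₁L₁ − α₂L₂)
L₂ − L₁ = 2.5903 − 2.5808 = 9.50×10⁻³ m
α₁L₁ − α₂L₂ = 1.4×10⁻⁵×2.5808 − 31.2×10⁻⁷×2.5903 = 2.8049464×10⁻⁵ m/K
ΔT = 9.50×10⁻³ / 2.8049464×10⁻⁵ = 338.687 K
T = 13.2 + 338.687 = 351.887 °C

T = 351.9 °C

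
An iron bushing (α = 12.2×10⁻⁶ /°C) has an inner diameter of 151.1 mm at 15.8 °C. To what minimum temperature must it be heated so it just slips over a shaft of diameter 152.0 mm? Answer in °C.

T = 504 °C

Required Δd = 152.0 − 151.1 = 0.9 mm
Δd = αd₀ΔT ⇒ ΔT = Δd/(αd₀) = 0.9 / (12.2×10⁻⁶ × 151.1) = 488.22 K
T_min = 15.8 + 488.22 = 504.02 °C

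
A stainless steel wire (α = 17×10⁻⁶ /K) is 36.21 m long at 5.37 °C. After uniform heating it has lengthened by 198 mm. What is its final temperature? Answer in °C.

ΔL = αL₀ΔT ⇒ ΔT = ΔL / (αL₀)
ΔT = 198×10⁻³ m / (17×10⁻⁶ × 36.21 m) = 321.65 K
T = 5.37 + 321.65 = 327.02 °C

T = 327 °C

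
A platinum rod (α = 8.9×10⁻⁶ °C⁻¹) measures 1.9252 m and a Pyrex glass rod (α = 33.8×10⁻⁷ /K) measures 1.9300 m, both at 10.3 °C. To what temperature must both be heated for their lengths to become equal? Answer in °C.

T = 462.7 °C

L₁(1 + α₁ΔT) = L₂(1 + α₂ΔT) ⇒ ΔT = (L₂ − L₁)/(α₁L₁ − α₂L₂)
L₂ − L₁ = 1.9300 − 1.9252 = 4.80×10⁻³ m
α₁L₁ − α₂L₂ = 8.9×10⁻⁶×1.9252 − 33.8×10⁻⁷×1.9300 = 1.061088×10⁻⁵ m/K
ΔT = 4.80×10⁻³ / 1.061088×10⁻⁵ = 452.366 K
T = 10.3 + 452.366 = 462.666 °C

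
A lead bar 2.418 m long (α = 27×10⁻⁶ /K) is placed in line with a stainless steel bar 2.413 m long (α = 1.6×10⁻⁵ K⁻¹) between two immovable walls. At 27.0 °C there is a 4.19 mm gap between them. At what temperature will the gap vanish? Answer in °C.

Gap closes when ΔL₁ + ΔL₂ = 4.19 mm = 4.19×10⁻³ m
(α₁L₁ + α₂L₂)ΔT = g
α₁L₁ + α₂L₂ = 27×10⁻⁶×2.418 + 1.6×10⁻⁵×2.413 = 1.03894×10⁻⁴ m/K
ΔT = 4.19×10⁻³ / 1.03894×10⁻⁴ = 40.330 K
T = 27.0 + 40.330 = 67.330 °C

T = 67.3 °C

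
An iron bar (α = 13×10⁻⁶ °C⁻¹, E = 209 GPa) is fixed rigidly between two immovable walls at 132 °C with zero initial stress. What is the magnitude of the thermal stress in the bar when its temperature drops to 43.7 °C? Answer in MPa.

σ = 240 MPa

Fully constrained: the free strain ε = αΔT is blocked, so σ = Eε = EαΔT.
|ΔT| = 88.3 K
σ = 209×10⁹ × 13×10⁻⁶ × 88.3 = 2.40×10⁸ Pa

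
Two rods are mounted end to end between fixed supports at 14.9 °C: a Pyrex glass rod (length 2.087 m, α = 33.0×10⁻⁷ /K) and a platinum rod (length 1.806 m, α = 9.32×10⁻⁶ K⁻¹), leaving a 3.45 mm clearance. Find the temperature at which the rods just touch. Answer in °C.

α₁L₁ = 6.8871×10⁻⁶ m/K, α₂L₂ = 1.683192×10⁻⁵ m/K → total 2.371902×10⁻⁵ m/K
ΔT = g/(α₁L₁+α₂L₂) = 3.45×10⁻³ / 2.371902×10⁻⁵ = 145.45 K
T = 14.9 + 145.45 = 160.35 °C

T = 160 °C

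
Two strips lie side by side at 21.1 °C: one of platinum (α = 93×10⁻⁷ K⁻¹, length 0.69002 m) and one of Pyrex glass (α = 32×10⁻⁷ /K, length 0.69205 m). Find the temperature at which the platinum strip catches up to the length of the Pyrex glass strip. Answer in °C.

Equal length when α₁L₁ΔT − α₂L₂ΔT = L₂ − L₁ = 2.03×10⁻³ m
α₁L₁ = 6.417186×10⁻⁶, α₂L₂ = 2.21456×10⁻⁶ → Δ(αL) = 4.202626×10⁻⁶ m/K
ΔT = 2.03×10⁻³ / 4.202626×10⁻⁶ = 483.031 K, so T = 21.1 + 483.031 = 504.131 °C

T = 504.1 °C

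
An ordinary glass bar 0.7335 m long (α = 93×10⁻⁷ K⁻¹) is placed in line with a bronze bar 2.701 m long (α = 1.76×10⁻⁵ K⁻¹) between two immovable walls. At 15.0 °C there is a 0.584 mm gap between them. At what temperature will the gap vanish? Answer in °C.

Gap closes when ΔL₁ + ΔL₂ = 0.584 mm = 5.84×10⁻⁴ m
(α₁L₁ + α₂L₂)ΔT = g
α₁L₁ + α₂L₂ = 93×10⁻⁷×0.7335 + 1.76×10⁻⁵×2.701 = 5.435915×10⁻⁵ m/K
ΔT = 5.84×10⁻⁴ / 5.435915×10⁻⁵ = 10.743 K
T = 15.0 + 10.743 = 25.743 °C

T = 25.7 °C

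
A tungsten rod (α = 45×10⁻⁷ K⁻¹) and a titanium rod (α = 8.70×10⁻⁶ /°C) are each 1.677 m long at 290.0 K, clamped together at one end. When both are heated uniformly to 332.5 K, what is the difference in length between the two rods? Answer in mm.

ΔT = 42.5 K
tungsten: ΔL = 45×10⁻⁷ × 1.677 m × 42.5 = 3.2073×10⁻⁴ m = 0.32073 mm
titanium: ΔL = 8.70×10⁻⁶ × 1.677 m × 42.5 = 6.2007×10⁻⁴ m = 0.62007 mm
difference = 0.62007 − 0.32073 = 0.29934 mm

0.299 mm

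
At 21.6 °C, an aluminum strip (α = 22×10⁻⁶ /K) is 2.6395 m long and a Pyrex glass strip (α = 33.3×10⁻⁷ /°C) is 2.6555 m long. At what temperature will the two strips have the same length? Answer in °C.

L₁(1 + α₁ΔT) = L₂(1 + α₂ΔT) ⇒ ΔT = (L₂ − L₁)/(α₁L₁ − α₂L₂)
L₂ − L₁ = 2.6555 − 2.6395 = 1.60×10⁻² m
α₁L₁ − α₂L₂ = 22×10⁻⁶×2.6395 − 33.3×10⁻⁷×2.6555 = 4.9226185×10⁻⁵ m/K
ΔT = 1.60×10⁻² / 4.9226185×10⁻⁵ = 325.030 K
T = 21.6 + 325.030 = 346.630 °C

T = 346.6 °C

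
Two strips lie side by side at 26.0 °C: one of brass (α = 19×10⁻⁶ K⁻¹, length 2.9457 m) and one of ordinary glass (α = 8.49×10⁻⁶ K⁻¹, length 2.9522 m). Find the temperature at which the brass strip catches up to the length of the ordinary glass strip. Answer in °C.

L₁(1 + α₁ΔT) = L₂(1 + α₂ΔT) ⇒ ΔT = (L₂ − L₁)/(α₁L₁ − α₂L₂)
L₂ − L₁ = 2.9522 − 2.9457 = 6.50×10⁻³ m
α₁L₁ − α₂L₂ = 19×10⁻⁶×2.9457 − 8.49×10⁻⁶×2.9522 = 3.0904122×10⁻⁵ m/K
ΔT = 6.50×10⁻³ / 3.0904122×10⁻⁵ = 210.328 K
T = 26.0 + 210.328 = 236.328 °C

T = 236.3 °C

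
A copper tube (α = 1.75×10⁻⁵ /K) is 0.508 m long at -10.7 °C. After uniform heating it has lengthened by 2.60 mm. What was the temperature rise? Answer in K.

ΔL = αL₀ΔT ⇒ ΔT = ΔL / (αL₀)
ΔT = 2.60×10⁻³ m / (1.75×10⁻⁵ × 0.508 m) = 292.46 K

ΔT = 292 K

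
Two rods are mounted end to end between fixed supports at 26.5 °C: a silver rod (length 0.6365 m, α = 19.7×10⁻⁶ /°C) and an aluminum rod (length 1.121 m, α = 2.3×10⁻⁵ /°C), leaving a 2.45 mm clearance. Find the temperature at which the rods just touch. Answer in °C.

Gap closes when ΔL₁ + ΔL₂ = 2.45 mm = 2.45×10⁻³ m
(α₁L₁ + α₂L₂)ΔT = g
α₁L₁ + α₂L₂ = 19.7×10⁻⁶×0.6365 + 2.3×10⁻⁵×1.121 = 3.832205×10⁻⁵ m/K
ΔT = 2.45×10⁻³ / 3.832205×10⁻⁵ = 63.932 K
T = 26.5 + 63.932 = 90.432 °C

T = 90.4 °C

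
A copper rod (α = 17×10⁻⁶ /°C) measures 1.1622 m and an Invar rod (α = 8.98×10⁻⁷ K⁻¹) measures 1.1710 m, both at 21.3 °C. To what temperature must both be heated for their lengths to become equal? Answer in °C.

T = 491.7 °C

Equal length when α₁L₁ΔT − α₂L₂ΔT = L₂ − L₁ = 8.80×10⁻³ m
α₁L₁ = 1.97574×10⁻⁵, α₂L₂ = 1.051558×10⁻⁶ → Δ(αL) = 1.8705842×10⁻⁵ m/K
ΔT = 8.80×10⁻³ / 1.8705842×10⁻⁵ = 470.441 K, so T = 21.3 + 470.441 = 491.741 °C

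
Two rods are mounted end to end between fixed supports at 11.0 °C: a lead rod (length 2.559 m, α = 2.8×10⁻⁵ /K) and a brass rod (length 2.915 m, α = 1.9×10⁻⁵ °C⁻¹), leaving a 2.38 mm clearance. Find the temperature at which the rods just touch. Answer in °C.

T = 29.7 °C

Gap closes when ΔL₁ + ΔL₂ = 2.38 mm = 2.38×10⁻³ m
(α₁L₁ + α₂L₂)ΔT = g
α₁L₁ + α₂L₂ = 2.8×10⁻⁵×2.559 + 1.9×10⁻⁵×2.915 = 1.27037×10⁻⁴ m/K
ΔT = 2.38×10⁻³ / 1.27037×10⁻⁴ = 18.735 K
T = 11.0 + 18.735 = 29.735 °C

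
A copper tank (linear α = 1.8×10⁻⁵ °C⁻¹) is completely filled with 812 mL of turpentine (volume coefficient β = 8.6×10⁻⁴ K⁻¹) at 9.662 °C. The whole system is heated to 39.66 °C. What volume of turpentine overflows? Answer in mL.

The tank also expands: β_container ≈ 3α = 5.4×10⁻⁵ /K
Net overflow = V₀(β_liq − 3α_cont)ΔT
β − 3α = 8.60×10⁻⁴ − 5.4×10⁻⁵ = 8.06×10⁻⁴ /K; ΔT = 29.998 K
ΔV = 812 × 8.06×10⁻⁴ × 29.998 = 19.6 mL

19.6 mL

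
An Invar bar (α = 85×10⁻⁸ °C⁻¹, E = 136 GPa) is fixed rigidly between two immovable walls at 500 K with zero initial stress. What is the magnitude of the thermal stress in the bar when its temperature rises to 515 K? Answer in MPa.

σ = 1.73 MPa

Fully constrained: the free strain ε = αΔT is blocked, so σ = Eε = EαΔT.
|ΔT| = 15 K
σ = 136×10⁹ × 85×10⁻⁸ × 15 = 1.73×10⁶ Pa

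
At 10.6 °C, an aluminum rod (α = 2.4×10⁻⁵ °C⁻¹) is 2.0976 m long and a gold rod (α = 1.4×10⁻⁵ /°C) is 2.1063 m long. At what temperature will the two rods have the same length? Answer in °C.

Equal length when α₁L₁ΔT − α₂L₂ΔT = L₂ − L₁ = 8.70×10⁻³ m
α₁L₁ = 5.03424×10⁻⁵, α₂L₂ = 2.94882×10⁻⁵ → Δ(αL) = 2.08542×10⁻⁵ m/K
ΔT = 8.70×10⁻³ / 2.08542×10⁻⁵ = 417.182 K, so T = 10.6 + 417.182 = 427.782 °C

T = 427.8 °C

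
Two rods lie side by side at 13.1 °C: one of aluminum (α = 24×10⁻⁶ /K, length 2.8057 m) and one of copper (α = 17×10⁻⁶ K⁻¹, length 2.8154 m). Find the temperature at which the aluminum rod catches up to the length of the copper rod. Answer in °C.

Equal length when α₁L₁ΔT − α₂L₂ΔT = L₂ − L₁ = 9.70×10⁻³ m
α₁L₁ = 6.73368×10⁻⁵, α₂L₂ = 4.78618×10⁻⁵ → Δ(αL) = 1.9475×10⁻⁵ m/K
ΔT = 9.70×10⁻³ / 1.9475×10⁻⁵ = 498.074 K, so T = 13.1 + 498.074 = 511.174 °C

T = 511.2 °C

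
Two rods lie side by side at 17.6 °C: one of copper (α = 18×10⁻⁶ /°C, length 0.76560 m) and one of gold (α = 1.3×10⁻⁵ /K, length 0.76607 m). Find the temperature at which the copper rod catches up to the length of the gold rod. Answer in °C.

Equal length when α₁L₁ΔT − α₂L₂ΔT = L₂ − L₁ = 4.70×10⁻⁴ m
α₁L₁ = 1.37808×10⁻⁵, α₂L₂ = 9.95891×10⁻⁶ → Δ(αL) = 3.82189×10⁻⁶ m/K
ΔT = 4.70×10⁻⁴ / 3.82189×10⁻⁶ = 122.976 K, so T = 17.6 + 122.976 = 140.576 °C

T = 140.6 °C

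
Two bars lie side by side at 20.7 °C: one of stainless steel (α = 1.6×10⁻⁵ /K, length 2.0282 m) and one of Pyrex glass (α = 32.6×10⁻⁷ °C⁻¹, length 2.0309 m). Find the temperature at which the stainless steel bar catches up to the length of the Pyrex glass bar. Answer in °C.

T = 125.2 °C

Equal length when α₁L₁ΔT − α₂L₂ΔT = L₂ − L₁ = 2.70×10⁻³ m
α₁L₁ = 3.24512×10⁻⁵, α₂L₂ = 6.620734×10⁻⁶ → Δ(αL) = 2.5830466×10⁻⁵ m/K
ΔT = 2.70×10⁻³ / 2.5830466×10⁻⁵ = 104.528 K, so T = 20.7 + 104.528 = 125.228 °C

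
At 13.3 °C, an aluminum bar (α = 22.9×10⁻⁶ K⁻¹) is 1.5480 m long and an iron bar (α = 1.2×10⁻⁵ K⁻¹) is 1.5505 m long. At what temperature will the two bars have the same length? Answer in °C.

T = 161.7 °C

L₁(1 + α₁ΔT) = L₂(1 + α₂ΔT) ⇒ ΔT = (L₂ − L₁)/(α₁L₁ − α₂L₂)
L₂ − L₁ = 1.5505 − 1.5480 = 2.50×10⁻³ m
α₁L₁ − α₂L₂ = 22.9×10⁻⁶×1.5480 − 1.2×10⁻⁵×1.5505 = 1.68432×10⁻⁵ m/K
ΔT = 2.50×10⁻³ / 1.68432×10⁻⁵ = 148.428 K
T = 13.3 + 148.428 = 161.728 °C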